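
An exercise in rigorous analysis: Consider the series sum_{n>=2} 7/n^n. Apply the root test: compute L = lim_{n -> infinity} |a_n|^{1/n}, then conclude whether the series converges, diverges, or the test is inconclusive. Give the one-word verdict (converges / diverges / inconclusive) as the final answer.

Let a_n denote the general term. Form |a_n|^(1/n) and simplify:
|a_n|^(1/n) = 7^(1/n)/n
Take the limit as n -> infinity: L = 0.
Since L = 0 < 1, the root test implies convergence.

converges


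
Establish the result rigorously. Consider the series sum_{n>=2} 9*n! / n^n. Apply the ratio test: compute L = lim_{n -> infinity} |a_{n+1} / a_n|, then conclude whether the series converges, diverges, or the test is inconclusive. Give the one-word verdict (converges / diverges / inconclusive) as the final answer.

Let a_n denote the general term. Form the ratio a_{n+1}/a_n and simplify:
a_{n+1}/a_n = (n/(n + 1))^n
Take the limit as n -> infinity: L = exp(-1).
Since L = exp(-1) < 1, the ratio test implies the series converges.

converges


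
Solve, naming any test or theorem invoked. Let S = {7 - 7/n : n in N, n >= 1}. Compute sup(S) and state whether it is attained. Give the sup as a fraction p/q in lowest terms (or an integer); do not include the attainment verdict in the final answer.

Analysis:
- Values: 0, 7/2, 14/3, 21/4, ... strictly increasing.
- Minimum is 0 (n=1); inf = 0 (attained).
- 7 - 7/n -> 7 from below; sup = 7, not attained.
Conclusion: sup(S) = 7, not attained in S.

7


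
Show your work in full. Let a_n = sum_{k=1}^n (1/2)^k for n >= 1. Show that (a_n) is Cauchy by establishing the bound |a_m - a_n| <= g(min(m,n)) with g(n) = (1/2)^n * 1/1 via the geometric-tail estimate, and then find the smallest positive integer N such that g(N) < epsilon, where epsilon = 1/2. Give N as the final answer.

For m > n >= 1: |a_m - a_n| = sum_{k=n+1}^m (1/2)^k < sum_{k=n+1}^infinity (1/2)^k = (1/2)^(n+1) / (1 - 1/2) = (1/2)^n * (1/2) * (2/1) = (1/2)^n * 1/1.
So g(n) = (1/2)^n / 1. Since g(n) -> 0, (a_n) is Cauchy.
Now solve g(N) < 1/2: (1/2)^N / 1 < 1/2 <=> 2^N > 1 / (1 * 1/2) = 2.
Check powers of 2: 2^1 = 2 <= 2, 2^2 = 4 > 2.
So the smallest such N is 2. Check: g(2) = 1/(1 * 4) = 1/4 < 1/2.

2


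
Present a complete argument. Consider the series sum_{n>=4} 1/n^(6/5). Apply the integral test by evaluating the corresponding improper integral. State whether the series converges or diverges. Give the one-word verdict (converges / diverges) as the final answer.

Let f(x) = x^(-6/5). Then f is positive, continuous, and decreasing on [4, infinity), so the integral test applies.
Compute the improper integral int_{4}^infinity f(x) dx:
  antiderivative F(x) = -5/x^(1/5).
  As x -> infinity, F(x) -> 0 (since p = 6/5 > 1).
  So int = F(infinity) - F(4) = 0 - (-5*2^(3/5)/2) = 5*2^(3/5)/2.
  Finite, so by the integral test, the series converges.

converges


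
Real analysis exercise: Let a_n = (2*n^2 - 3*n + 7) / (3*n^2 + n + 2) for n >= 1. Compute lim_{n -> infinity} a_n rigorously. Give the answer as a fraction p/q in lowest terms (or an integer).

Divide numerator and denominator by n^2, the highest power:
numerator / n^2 = 2 - 3/n + 7/n^2
denominator / n^2 = 3 + 1/n + 2/n^2
As n -> infinity, all terms of the form c/n^k (k >= 1) tend to 0.
So numerator / n^2 -> 2 and denominator / n^2 -> 3.
Therefore lim a_n = 2/3.

2/3


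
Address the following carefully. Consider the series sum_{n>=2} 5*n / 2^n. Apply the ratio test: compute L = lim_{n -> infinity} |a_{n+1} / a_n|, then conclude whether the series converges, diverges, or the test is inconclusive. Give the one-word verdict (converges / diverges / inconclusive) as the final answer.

Let a_n denote the general term. Form the ratio a_{n+1}/a_n and simplify:
a_{n+1}/a_n = (n + 1)/(2*n)
Take the limit as n -> infinity: L = 1/2.
Since L = 1/2 < 1, the ratio test implies the series converges.

converges


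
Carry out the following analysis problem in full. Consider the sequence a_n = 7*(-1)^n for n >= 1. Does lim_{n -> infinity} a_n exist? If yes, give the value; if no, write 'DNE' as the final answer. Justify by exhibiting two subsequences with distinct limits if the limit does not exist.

Examine the behaviour of a_n along subsequences.
Even-n subsequence a_{2k} = 7 -> 7. Odd-n subsequence a_{2k+1} = -7 -> -7.
Since these two subsequential limits are 7 and -7, distinct, the full sequence cannot converge (a convergent sequence has all subsequences tending to the same limit). So lim a_n does not exist.

DNE


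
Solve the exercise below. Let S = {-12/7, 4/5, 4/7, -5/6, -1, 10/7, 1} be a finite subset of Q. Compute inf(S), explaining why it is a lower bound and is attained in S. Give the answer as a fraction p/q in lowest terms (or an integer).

S is finite, so inf(S) = min(S).
Sorted increasing:
-12/7, -1, -5/6, 4/7, 4/5, 1, 10/7
The extremum is -12/7.
For every x in S, x >= -12/7. And -12/7 is in S, so it is attained.
Therefore inf(S) = -12/7.

-12/7


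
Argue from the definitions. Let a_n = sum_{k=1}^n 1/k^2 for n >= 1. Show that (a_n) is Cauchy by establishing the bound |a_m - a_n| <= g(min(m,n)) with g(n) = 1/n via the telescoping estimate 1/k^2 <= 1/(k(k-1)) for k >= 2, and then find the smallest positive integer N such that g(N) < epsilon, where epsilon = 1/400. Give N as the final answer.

For m > n >= 1: |a_m - a_n| = sum_{k=n+1}^m 1/k^2.
Use 1/k^2 <= 1/(k(k-1)) = 1/(k-1) - 1/k for k >= 2:
sum_{k=n+1}^m 1/k^2 <= sum_{k=n+1}^m (1/(k-1) - 1/k) = 1/n - 1/m <= 1/n.
By symmetry the same bound holds with n,m swapped, so |a_m - a_n| <= 1/min(m,n) = g(min(m,n)). Since g(n) -> 0, (a_n) is Cauchy.
Now solve g(N) < 1/400: 1/N < 1/400 <=> N > 1/(1/400) = 400.
The smallest integer strictly greater than 400 is N = 401.
Check: g(401) = 1/401 < 1/400; g(400) = 1/400 >= 1/400. So N = 401.

401


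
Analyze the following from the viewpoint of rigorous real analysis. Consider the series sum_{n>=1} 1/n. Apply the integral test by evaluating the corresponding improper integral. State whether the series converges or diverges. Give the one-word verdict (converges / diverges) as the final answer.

Let f(x) = 1/x. Then f is positive, continuous, and decreasing on [1, infinity), so the integral test applies.
Compute the improper integral int_{1}^infinity f(x) dx:
  antiderivative F(x) = log(x).
  As x -> infinity, log(x) -> infinity.
  So int = infinity - log(1) = infinity. By the integral test, the series diverges.

diverges


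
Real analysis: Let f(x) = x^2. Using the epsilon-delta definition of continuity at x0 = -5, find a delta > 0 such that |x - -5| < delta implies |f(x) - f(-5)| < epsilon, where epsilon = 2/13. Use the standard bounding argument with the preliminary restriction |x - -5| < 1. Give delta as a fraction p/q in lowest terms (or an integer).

Factor: |x^2 - (-5)^2| = |x - -5| * |x + -5|.
Impose |x - -5| < 1 first. Then |x + -5| = |(x - -5) + 2*(-5)| <= |x - -5| + 2*|-5| < 1 + 10 = 11.
So |x^2 - (-5)^2| < delta * 11.
We need delta * 11 <= 2/13, i.e. delta <= 2/13/11 = 2/143.
Since 2/143 < 1, this is tighter than 1; take delta = 2/143.
So delta = 2/143 works.

2/143


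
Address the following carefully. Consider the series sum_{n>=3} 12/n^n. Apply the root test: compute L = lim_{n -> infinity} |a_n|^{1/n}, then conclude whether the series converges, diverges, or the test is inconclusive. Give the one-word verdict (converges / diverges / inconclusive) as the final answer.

Let a_n denote the general term. Form |a_n|^(1/n) and simplify:
|a_n|^(1/n) = 12^(1/n)/n
Take the limit as n -> infinity: L = 0.
Since L = 0 < 1, the root test implies convergence.

converges


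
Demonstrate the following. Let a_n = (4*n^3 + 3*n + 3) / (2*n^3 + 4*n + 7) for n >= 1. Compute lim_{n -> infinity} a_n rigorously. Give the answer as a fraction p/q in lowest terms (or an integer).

Divide numerator and denominator by n^3, the highest power:
numerator / n^3 = 4 + 3/n^2 + 3/n^3
denominator / n^3 = 2 + 4/n^2 + 7/n^3
As n -> infinity, all terms of the form c/n^k (k >= 1) tend to 0.
So numerator / n^3 -> 4 and denominator / n^3 -> 2.
Therefore lim a_n = 2.

2


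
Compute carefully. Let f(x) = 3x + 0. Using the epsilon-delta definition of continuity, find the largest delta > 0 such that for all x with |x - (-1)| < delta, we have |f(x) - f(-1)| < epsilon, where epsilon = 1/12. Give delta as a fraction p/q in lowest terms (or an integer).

We compute f(-1) = 3*(-1) + 0 = -3.
|f(x) - f(-1)| = |3x + 0 - (-3)| = |3(x - (-1))| = 3|x - (-1)|.
We need 3|x - (-1)| < 1/12, i.e. |x - (-1)| < 1/12 / 3 = 1/36.
So any delta <= 1/36 works. Conversely, if delta > 1/36, then x = -1 + 1/36 satisfies |x - (-1)| = 1/36 < delta but |f(x) - f(-1)| = 3 * 1/36 = 1/12, which is not < 1/12; so no larger delta works.
Hence the largest such delta is 1/36.

1/36


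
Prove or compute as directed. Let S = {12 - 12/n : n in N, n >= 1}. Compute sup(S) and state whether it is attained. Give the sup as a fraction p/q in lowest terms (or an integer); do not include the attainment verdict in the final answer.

Analysis:
- Values: 0, 6, 8, 9, ... strictly increasing.
- Minimum is 0 (n=1); inf = 0 (attained).
- 12 - 12/n -> 12 from below; sup = 12, not attained.
Conclusion: sup(S) = 12, not attained in S.

12


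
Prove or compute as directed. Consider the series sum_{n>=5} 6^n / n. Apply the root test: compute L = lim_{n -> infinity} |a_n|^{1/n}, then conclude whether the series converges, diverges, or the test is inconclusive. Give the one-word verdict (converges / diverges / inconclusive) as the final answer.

Let a_n denote the general term. Form |a_n|^(1/n) and simplify:
|a_n|^(1/n) = 6/n^(1/n)
Take the limit as n -> infinity: L = 6.
Since L = 6 > 1, the root test implies divergence.

diverges


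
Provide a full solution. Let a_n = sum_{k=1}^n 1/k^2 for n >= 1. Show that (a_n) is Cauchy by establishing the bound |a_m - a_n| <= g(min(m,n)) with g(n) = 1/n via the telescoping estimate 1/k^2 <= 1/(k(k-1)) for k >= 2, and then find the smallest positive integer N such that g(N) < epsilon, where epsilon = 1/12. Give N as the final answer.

For m > n >= 1: |a_m - a_n| = sum_{k=n+1}^m 1/k^2.
Use 1/k^2 <= 1/(k(k-1)) = 1/(k-1) - 1/k for k >= 2:
sum_{k=n+1}^m 1/k^2 <= sum_{k=n+1}^m (1/(k-1) - 1/k) = 1/n - 1/m <= 1/n.
By symmetry the same bound holds with n,m swapped, so |a_m - a_n| <= 1/min(m,n) = g(min(m,n)). Since g(n) -> 0, (a_n) is Cauchy.
Now solve g(N) < 1/12: 1/N < 1/12 <=> N > 1/(1/12) = 12.
The smallest integer strictly greater than 12 is N = 13.
Check: g(13) = 1/13 < 1/12; g(12) = 1/12 >= 1/12. So N = 13.

13


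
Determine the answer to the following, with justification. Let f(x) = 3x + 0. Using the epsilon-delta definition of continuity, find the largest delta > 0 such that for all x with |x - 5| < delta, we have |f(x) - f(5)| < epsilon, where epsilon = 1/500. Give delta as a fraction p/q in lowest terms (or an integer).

We compute f(5) = 3*(5) + 0 = 15.
|f(x) - f(5)| = |3x + 0 - (15)| = |3(x - 5)| = 3|x - 5|.
We need 3|x - 5| < 1/500, i.e. |x - 5| < 1/500 / 3 = 1/1500.
So any delta <= 1/1500 works. Conversely, if delta > 1/1500, then x = 5 + 1/1500 satisfies |x - 5| = 1/1500 < delta but |f(x) - f(5)| = 3 * 1/1500 = 1/500, which is not < 1/500; so no larger delta works.
Hence the largest such delta is 1/1500.

1/1500


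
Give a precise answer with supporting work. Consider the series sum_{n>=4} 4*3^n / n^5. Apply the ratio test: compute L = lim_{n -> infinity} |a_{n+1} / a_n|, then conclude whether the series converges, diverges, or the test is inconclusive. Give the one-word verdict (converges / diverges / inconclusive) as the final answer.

Let a_n denote the general term. Form the ratio a_{n+1}/a_n and simplify:
a_{n+1}/a_n = 3*n^5/(n + 1)^5
Take the limit as n -> infinity: L = 3.
Since L = 3 > 1 (or L = infinity), the ratio test implies the series diverges.

diverges


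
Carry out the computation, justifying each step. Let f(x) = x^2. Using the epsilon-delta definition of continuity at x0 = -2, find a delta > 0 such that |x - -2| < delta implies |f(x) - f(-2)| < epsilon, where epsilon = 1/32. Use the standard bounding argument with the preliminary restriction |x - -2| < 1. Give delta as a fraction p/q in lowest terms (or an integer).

Factor: |x^2 - (-2)^2| = |x - -2| * |x + -2|.
Impose |x - -2| < 1 first. Then |x + -2| = |(x - -2) + 2*(-2)| <= |x - -2| + 2*|-2| < 1 + 4 = 5.
So |x^2 - (-2)^2| < delta * 5.
We need delta * 5 <= 1/32, i.e. delta <= 1/32/5 = 1/160.
Since 1/160 < 1, this is tighter than 1; take delta = 1/160.
So delta = 1/160 works.

1/160


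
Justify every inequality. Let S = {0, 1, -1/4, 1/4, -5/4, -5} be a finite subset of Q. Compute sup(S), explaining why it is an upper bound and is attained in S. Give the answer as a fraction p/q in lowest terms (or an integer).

S is finite, so sup(S) = max(S).
Sorted decreasing:
1, 1/4, 0, -1/4, -5/4, -5
The extremum is 1.
For every x in S, x <= 1. And 1 is in S, so it is attained.
Therefore sup(S) = 1.

1


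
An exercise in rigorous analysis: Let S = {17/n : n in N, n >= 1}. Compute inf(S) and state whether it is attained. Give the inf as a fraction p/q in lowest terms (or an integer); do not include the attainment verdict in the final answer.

Analysis:
- Values: 17, 17/2, 17/3, 17/4, ... strictly decreasing.
- The maximum is 17 (n=1); sup = 17 (attained).
- The set is bounded below by 0; 17/n -> 0 so 0 is the greatest lower bound.
- 0 is not in the set, so inf = 0 is not attained.
Conclusion: inf(S) = 0, not attained in S.

0


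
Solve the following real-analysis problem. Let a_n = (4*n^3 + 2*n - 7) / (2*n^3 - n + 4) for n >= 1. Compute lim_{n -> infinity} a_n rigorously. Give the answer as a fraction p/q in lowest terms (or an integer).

Divide numerator and denominator by n^3, the highest power:
numerator / n^3 = 4 + 2/n^2 - 7/n^3
denominator / n^3 = 2 - 1/n^2 + 4/n^3
As n -> infinity, all terms of the form c/n^k (k >= 1) tend to 0.
So numerator / n^3 -> 4 and denominator / n^3 -> 2.
Therefore lim a_n = 2.

2


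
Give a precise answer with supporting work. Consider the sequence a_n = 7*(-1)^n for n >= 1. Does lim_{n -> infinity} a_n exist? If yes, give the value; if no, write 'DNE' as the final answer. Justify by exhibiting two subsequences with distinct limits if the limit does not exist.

Examine the behaviour of a_n along subsequences.
Even-n subsequence a_{2k} = 7 -> 7. Odd-n subsequence a_{2k+1} = -7 -> -7.
Since these two subsequential limits are 7 and -7, distinct, the full sequence cannot converge (a convergent sequence has all subsequences tending to the same limit). So lim a_n does not exist.

DNE


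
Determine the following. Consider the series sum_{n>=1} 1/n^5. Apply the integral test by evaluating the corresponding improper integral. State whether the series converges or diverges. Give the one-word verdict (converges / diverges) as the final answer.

Let f(x) = x^(-5). Then f is positive, continuous, and decreasing on [1, infinity), so the integral test applies.
Compute the improper integral int_{1}^infinity f(x) dx:
  antiderivative F(x) = -1/(4*x^4).
  As x -> infinity, F(x) -> 0 (since p = 5 > 1).
  So int = F(infinity) - F(1) = 0 - (-1/4) = 1/4.
  Finite, so by the integral test, the series converges.

converges


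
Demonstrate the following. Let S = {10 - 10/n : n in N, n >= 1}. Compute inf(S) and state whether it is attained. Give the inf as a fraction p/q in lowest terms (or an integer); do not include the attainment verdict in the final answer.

Analysis:
- Values: 0, 5, 20/3, 15/2, ... strictly increasing.
- Minimum is 0 (n=1); inf = 0 (attained).
- 10 - 10/n -> 10 from below; sup = 10, not attained.
Conclusion: inf(S) = 0, attained in S.

0


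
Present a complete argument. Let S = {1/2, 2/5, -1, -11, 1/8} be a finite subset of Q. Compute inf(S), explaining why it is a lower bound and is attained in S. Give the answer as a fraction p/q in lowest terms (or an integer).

S is finite, so inf(S) = min(S).
Sorted increasing:
-11, -1, 1/8, 2/5, 1/2
The extremum is -11.
For every x in S, x >= -11. And -11 is in S, so it is attained.
Therefore inf(S) = -11.

-11


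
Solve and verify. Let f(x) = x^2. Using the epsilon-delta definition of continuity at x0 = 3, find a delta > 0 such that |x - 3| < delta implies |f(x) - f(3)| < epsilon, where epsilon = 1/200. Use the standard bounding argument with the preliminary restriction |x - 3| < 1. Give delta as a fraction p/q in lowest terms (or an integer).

Factor: |x^2 - (3)^2| = |x - 3| * |x + 3|.
Impose |x - 3| < 1 first. Then |x + 3| = |(x - 3) + 2*(3)| <= |x - 3| + 2*|3| < 1 + 6 = 7.
So |x^2 - (3)^2| < delta * 7.
We need delta * 7 <= 1/200, i.e. delta <= 1/200/7 = 1/1400.
Since 1/1400 < 1, this is tighter than 1; take delta = 1/1400.
So delta = 1/1400 works.

1/1400


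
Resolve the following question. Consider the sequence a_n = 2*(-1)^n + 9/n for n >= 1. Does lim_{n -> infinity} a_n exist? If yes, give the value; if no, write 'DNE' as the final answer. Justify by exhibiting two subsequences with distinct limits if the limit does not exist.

Examine the behaviour of a_n along subsequences.
a_{2k} = 2 + 9/(2k) -> 2. a_{2k+1} = -2 + 9/(2k+1) -> -2.
Since these two subsequential limits are 2 and -2, distinct, the full sequence cannot converge (a convergent sequence has all subsequences tending to the same limit). So lim a_n does not exist.

DNE


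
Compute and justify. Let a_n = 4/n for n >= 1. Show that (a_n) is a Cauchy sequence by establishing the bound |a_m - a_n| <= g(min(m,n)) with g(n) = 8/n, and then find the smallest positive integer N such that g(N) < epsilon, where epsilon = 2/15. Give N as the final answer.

For any m, n >= 1, by the triangle inequality:
|a_m - a_n| = |4/m - 4/n| <= 4*1/m + 4*1/n <= 8/min(m,n).
So g(n) = 8/n bounds the Cauchy difference. Since g(n) -> 0, (a_n) is Cauchy.
Now solve g(N) < 2/15: 8/N < 2/15 <=> N > 8 / (2/15) = 60.
The smallest integer strictly greater than 60 is N = 61.
Check: g(61) = 8/61 = 8/61 < 2/15; g(60) = 2/15 >= 2/15. So N = 61.

61


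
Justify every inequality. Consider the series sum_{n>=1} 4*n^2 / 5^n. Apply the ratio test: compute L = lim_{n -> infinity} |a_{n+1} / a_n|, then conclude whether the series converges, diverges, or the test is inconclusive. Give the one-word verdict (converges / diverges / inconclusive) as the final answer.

Let a_n denote the general term. Form the ratio a_{n+1}/a_n and simplify:
a_{n+1}/a_n = (n + 1)^2/(5*n^2)
Take the limit as n -> infinity: L = 1/5.
Since L = 1/5 < 1, the ratio test implies the series converges.

converges


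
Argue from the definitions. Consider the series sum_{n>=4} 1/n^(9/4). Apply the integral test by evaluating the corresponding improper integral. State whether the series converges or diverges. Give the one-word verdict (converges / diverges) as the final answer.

Let f(x) = x^(-9/4). Then f is positive, continuous, and decreasing on [4, infinity), so the integral test applies.
Compute the improper integral int_{4}^infinity f(x) dx:
  antiderivative F(x) = -4/(5*x^(5/4)).
  As x -> infinity, F(x) -> 0 (since p = 9/4 > 1).
  So int = F(infinity) - F(4) = 0 - (-sqrt(2)/10) = sqrt(2)/10.
  Finite, so by the integral test, the series converges.

converges


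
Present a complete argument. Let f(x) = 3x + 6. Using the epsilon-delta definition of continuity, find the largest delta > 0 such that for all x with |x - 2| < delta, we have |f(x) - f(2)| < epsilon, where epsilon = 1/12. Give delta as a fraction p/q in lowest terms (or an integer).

We compute f(2) = 3*(2) + 6 = 12.
|f(x) - f(2)| = |3x + 6 - (12)| = |3(x - 2)| = 3|x - 2|.
We need 3|x - 2| < 1/12, i.e. |x - 2| < 1/12 / 3 = 1/36.
So any delta <= 1/36 works. Conversely, if delta > 1/36, then x = 2 + 1/36 satisfies |x - 2| = 1/36 < delta but |f(x) - f(2)| = 3 * 1/36 = 1/12, which is not < 1/12; so no larger delta works.
Hence the largest such delta is 1/36.

1/36


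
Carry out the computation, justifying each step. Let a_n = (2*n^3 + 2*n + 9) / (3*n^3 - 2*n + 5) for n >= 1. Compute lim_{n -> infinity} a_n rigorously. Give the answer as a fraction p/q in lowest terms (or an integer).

Divide numerator and denominator by n^3, the highest power:
numerator / n^3 = 2 + 2/n^2 + 9/n^3
denominator / n^3 = 3 - 2/n^2 + 5/n^3
As n -> infinity, all terms of the form c/n^k (k >= 1) tend to 0.
So numerator / n^3 -> 2 and denominator / n^3 -> 3.
Therefore lim a_n = 2/3.

2/3


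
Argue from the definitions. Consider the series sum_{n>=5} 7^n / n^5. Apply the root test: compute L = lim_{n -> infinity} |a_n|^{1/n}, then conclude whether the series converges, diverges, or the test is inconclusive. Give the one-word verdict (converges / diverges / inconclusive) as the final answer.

Let a_n denote the general term. Form |a_n|^(1/n) and simplify:
|a_n|^(1/n) = 7/n^(5/n)
Take the limit as n -> infinity: L = 7.
Since L = 7 > 1, the root test implies divergence.

diverges


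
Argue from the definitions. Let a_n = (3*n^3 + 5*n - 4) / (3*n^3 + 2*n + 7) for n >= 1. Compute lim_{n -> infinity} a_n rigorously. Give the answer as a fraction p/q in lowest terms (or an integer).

Divide numerator and denominator by n^3, the highest power:
numerator / n^3 = 3 + 5/n^2 - 4/n^3
denominator / n^3 = 3 + 2/n^2 + 7/n^3
As n -> infinity, all terms of the form c/n^k (k >= 1) tend to 0.
So numerator / n^3 -> 3 and denominator / n^3 -> 3.
Therefore lim a_n = 1.

1


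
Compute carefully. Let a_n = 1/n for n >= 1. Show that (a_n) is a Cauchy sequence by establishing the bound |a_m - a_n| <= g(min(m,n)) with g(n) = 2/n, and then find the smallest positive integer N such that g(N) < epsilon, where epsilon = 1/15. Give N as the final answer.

For any m, n >= 1, by the triangle inequality:
|a_m - a_n| = |1/m - 1/n| <= 1/m + 1/n <= 2/min(m,n).
So g(n) = 2/n bounds the Cauchy difference. Since g(n) -> 0, (a_n) is Cauchy.
Now solve g(N) < 1/15: 2/N < 1/15 <=> N > 2 / (1/15) = 30.
The smallest integer strictly greater than 30 is N = 31.
Check: g(31) = 2/31 = 2/31 < 1/15; g(30) = 1/15 >= 1/15. So N = 31.

31


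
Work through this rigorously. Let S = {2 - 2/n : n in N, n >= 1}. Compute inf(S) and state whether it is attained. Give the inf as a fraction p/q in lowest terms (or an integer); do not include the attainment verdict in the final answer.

Analysis:
- Values: 0, 1, 4/3, 3/2, ... strictly increasing.
- Minimum is 0 (n=1); inf = 0 (attained).
- 2 - 2/n -> 2 from below; sup = 2, not attained.
Conclusion: inf(S) = 0, attained in S.

0


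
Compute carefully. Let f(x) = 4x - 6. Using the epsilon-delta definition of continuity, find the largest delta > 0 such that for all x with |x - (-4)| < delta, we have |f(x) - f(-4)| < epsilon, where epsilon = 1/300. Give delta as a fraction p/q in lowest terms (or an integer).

We compute f(-4) = 4*(-4) - 6 = -22.
|f(x) - f(-4)| = |4x - 6 - (-22)| = |4(x - (-4))| = 4|x - (-4)|.
We need 4|x - (-4)| < 1/300, i.e. |x - (-4)| < 1/300 / 4 = 1/1200.
So any delta <= 1/1200 works. Conversely, if delta > 1/1200, then x = -4 + 1/1200 satisfies |x - (-4)| = 1/1200 < delta but |f(x) - f(-4)| = 4 * 1/1200 = 1/300, which is not < 1/300; so no larger delta works.
Hence the largest such delta is 1/1200.

1/1200


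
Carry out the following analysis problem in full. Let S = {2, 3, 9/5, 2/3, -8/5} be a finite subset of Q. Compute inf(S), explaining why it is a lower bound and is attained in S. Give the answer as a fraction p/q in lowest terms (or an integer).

S is finite, so inf(S) = min(S).
Sorted increasing:
-8/5, 2/3, 9/5, 2, 3
The extremum is -8/5.
For every x in S, x >= -8/5. And -8/5 is in S, so it is attained.
Therefore inf(S) = -8/5.

-8/5


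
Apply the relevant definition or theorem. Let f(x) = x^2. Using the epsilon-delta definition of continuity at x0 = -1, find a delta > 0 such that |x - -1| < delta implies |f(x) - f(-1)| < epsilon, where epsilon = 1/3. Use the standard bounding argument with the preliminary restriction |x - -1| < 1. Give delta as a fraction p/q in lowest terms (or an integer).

Factor: |x^2 - (-1)^2| = |x - -1| * |x + -1|.
Impose |x - -1| < 1 first. Then |x + -1| = |(x - -1) + 2*(-1)| <= |x - -1| + 2*|-1| < 1 + 2 = 3.
So |x^2 - (-1)^2| < delta * 3.
We need delta * 3 <= 1/3, i.e. delta <= 1/3/3 = 1/9.
Since 1/9 < 1, this is tighter than 1; take delta = 1/9.
So delta = 1/9 works.

1/9


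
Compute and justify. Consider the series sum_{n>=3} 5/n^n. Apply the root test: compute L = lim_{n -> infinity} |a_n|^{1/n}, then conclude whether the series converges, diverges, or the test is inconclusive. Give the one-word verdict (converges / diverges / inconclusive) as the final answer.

Let a_n denote the general term. Form |a_n|^(1/n) and simplify:
|a_n|^(1/n) = 5^(1/n)/n
Take the limit as n -> infinity: L = 0.
Since L = 0 < 1, the root test implies convergence.

converges


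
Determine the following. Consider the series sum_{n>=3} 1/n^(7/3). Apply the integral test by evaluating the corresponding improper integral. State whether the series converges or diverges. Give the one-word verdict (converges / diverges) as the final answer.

Let f(x) = x^(-7/3). Then f is positive, continuous, and decreasing on [3, infinity), so the integral test applies.
Compute the improper integral int_{3}^infinity f(x) dx:
  antiderivative F(x) = -3/(4*x^(4/3)).
  As x -> infinity, F(x) -> 0 (since p = 7/3 > 1).
  So int = F(infinity) - F(3) = 0 - (-3^(2/3)/12) = 3^(2/3)/12.
  Finite, so by the integral test, the series converges.

converges


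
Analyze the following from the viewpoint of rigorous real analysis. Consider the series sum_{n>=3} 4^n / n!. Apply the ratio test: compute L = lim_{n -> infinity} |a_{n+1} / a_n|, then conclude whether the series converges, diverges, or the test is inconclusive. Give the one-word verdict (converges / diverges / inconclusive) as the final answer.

Let a_n denote the general term. Form the ratio a_{n+1}/a_n and simplify:
a_{n+1}/a_n = 4/(n + 1)
Take the limit as n -> infinity: L = 0.
Since L = 0 < 1, the ratio test implies the series converges.

converges


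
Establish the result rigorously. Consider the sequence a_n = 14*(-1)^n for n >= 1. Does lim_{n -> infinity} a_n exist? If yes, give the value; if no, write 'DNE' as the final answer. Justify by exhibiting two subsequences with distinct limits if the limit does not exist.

Examine the behaviour of a_n along subsequences.
Even-n subsequence a_{2k} = 14 -> 14. Odd-n subsequence a_{2k+1} = -14 -> -14.
Since these two subsequential limits are 14 and -14, distinct, the full sequence cannot converge (a convergent sequence has all subsequences tending to the same limit). So lim a_n does not exist.

DNE


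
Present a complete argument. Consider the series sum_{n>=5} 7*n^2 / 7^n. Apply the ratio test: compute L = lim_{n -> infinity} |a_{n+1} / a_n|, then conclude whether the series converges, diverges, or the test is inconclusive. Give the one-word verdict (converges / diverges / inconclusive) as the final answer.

Let a_n denote the general term. Form the ratio a_{n+1}/a_n and simplify:
a_{n+1}/a_n = (n + 1)^2/(7*n^2)
Take the limit as n -> infinity: L = 1/7.
Since L = 1/7 < 1, the ratio test implies the series converges.

converges


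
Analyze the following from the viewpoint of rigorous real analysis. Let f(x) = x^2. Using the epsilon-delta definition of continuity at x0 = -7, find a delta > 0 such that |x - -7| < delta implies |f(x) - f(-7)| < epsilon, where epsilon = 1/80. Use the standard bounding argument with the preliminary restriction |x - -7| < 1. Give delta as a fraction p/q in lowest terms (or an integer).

Factor: |x^2 - (-7)^2| = |x - -7| * |x + -7|.
Impose |x - -7| < 1 first. Then |x + -7| = |(x - -7) + 2*(-7)| <= |x - -7| + 2*|-7| < 1 + 14 = 15.
So |x^2 - (-7)^2| < delta * 15.
We need delta * 15 <= 1/80, i.e. delta <= 1/80/15 = 1/1200.
Since 1/1200 < 1, this is tighter than 1; take delta = 1/1200.
So delta = 1/1200 works.

1/1200


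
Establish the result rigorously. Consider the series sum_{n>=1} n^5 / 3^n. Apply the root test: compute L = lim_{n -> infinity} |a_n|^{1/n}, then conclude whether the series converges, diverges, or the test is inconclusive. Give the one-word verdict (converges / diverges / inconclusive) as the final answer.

Let a_n denote the general term. Form |a_n|^(1/n) and simplify:
|a_n|^(1/n) = n^(5/n)/3
Take the limit as n -> infinity: L = 1/3.
Since L = 1/3 < 1, the root test implies convergence.

converges


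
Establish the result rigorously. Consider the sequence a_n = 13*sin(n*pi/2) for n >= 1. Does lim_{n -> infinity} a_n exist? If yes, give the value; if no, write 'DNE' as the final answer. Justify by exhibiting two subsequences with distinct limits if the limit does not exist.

Examine the behaviour of a_n along subsequences.
a_{4k+1} = 13*sin(pi/2 + 2k*pi) = 13 -> 13. a_{4k+3} = 13*sin(3pi/2 + 2k*pi) = -13 -> -13.
Since these two subsequential limits are 13 and -13, distinct, the full sequence cannot converge (a convergent sequence has all subsequences tending to the same limit). So lim a_n does not exist.

DNE


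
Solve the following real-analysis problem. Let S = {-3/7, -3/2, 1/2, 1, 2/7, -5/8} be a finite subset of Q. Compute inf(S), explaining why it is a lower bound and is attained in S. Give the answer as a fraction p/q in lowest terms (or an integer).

S is finite, so inf(S) = min(S).
Sorted increasing:
-3/2, -5/8, -3/7, 2/7, 1/2, 1
The extremum is -3/2.
For every x in S, x >= -3/2. And -3/2 is in S, so it is attained.
Therefore inf(S) = -3/2.

-3/2


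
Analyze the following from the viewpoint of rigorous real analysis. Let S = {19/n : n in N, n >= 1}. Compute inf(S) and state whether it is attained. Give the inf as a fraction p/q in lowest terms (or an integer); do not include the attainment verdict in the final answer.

Analysis:
- Values: 19, 19/2, 19/3, 19/4, ... strictly decreasing.
- The maximum is 19 (n=1); sup = 19 (attained).
- The set is bounded below by 0; 19/n -> 0 so 0 is the greatest lower bound.
- 0 is not in the set, so inf = 0 is not attained.
Conclusion: inf(S) = 0, not attained in S.

0


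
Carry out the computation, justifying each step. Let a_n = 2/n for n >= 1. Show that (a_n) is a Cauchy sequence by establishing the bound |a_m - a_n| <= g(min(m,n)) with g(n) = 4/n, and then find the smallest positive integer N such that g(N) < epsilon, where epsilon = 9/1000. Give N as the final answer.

For any m, n >= 1, by the triangle inequality:
|a_m - a_n| = |2/m - 2/n| <= 2*1/m + 2*1/n <= 4/min(m,n).
So g(n) = 4/n bounds the Cauchy difference. Since g(n) -> 0, (a_n) is Cauchy.
Now solve g(N) < 9/1000: 4/N < 9/1000 <=> N > 4 / (9/1000) = 4000/9.
The smallest integer strictly greater than 4000/9 is N = 445.
Check: g(445) = 4/445 = 4/445 < 9/1000; g(444) = 1/111 >= 9/1000. So N = 445.

445


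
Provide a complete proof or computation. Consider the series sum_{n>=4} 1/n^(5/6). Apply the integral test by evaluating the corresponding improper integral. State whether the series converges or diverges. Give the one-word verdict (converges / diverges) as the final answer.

Let f(x) = x^(-5/6). Then f is positive, continuous, and decreasing on [4, infinity), so the integral test applies.
Compute the improper integral int_{4}^infinity f(x) dx:
  antiderivative F(x) = 6*x^(1/6).
  As x -> infinity, F(x) -> infinity (since p = 5/6 < 1).
  So the integral diverges. By the integral test, the series diverges.

diverges


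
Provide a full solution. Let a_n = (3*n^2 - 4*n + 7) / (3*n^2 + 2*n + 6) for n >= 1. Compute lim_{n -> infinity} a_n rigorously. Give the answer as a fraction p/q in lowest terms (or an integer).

Divide numerator and denominator by n^2, the highest power:
numerator / n^2 = 3 - 4/n + 7/n^2
denominator / n^2 = 3 + 2/n + 6/n^2
As n -> infinity, all terms of the form c/n^k (k >= 1) tend to 0.
So numerator / n^2 -> 3 and denominator / n^2 -> 3.
Therefore lim a_n = 1.

1


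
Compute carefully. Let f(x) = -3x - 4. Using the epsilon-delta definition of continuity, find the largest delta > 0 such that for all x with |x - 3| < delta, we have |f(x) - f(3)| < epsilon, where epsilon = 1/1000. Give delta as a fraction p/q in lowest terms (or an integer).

We compute f(3) = -3*(3) - 4 = -13.
|f(x) - f(3)| = |-3x - 4 - (-13)| = |-3(x - 3)| = 3|x - 3|.
We need 3|x - 3| < 1/1000, i.e. |x - 3| < 1/1000 / 3 = 1/3000.
So any delta <= 1/3000 works. Conversely, if delta > 1/3000, then x = 3 + 1/3000 satisfies |x - 3| = 1/3000 < delta but |f(x) - f(3)| = 3 * 1/3000 = 1/1000, which is not < 1/1000; so no larger delta works.
Hence the largest such delta is 1/3000.

1/3000


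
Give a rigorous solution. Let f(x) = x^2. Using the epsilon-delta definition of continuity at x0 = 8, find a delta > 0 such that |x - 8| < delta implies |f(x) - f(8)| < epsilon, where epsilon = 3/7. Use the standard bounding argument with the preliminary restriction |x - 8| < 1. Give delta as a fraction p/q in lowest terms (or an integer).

Factor: |x^2 - (8)^2| = |x - 8| * |x + 8|.
Impose |x - 8| < 1 first. Then |x + 8| = |(x - 8) + 2*(8)| <= |x - 8| + 2*|8| < 1 + 16 = 17.
So |x^2 - (8)^2| < delta * 17.
We need delta * 17 <= 3/7, i.e. delta <= 3/7/17 = 3/119.
Since 3/119 < 1, this is tighter than 1; take delta = 3/119.
So delta = 3/119 works.

3/119


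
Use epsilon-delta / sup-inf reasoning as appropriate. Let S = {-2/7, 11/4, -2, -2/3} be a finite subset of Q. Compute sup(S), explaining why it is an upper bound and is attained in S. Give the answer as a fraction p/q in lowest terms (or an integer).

S is finite, so sup(S) = max(S).
Sorted decreasing:
11/4, -2/7, -2/3, -2
The extremum is 11/4.
For every x in S, x <= 11/4. And 11/4 is in S, so it is attained.
Therefore sup(S) = 11/4.

11/4


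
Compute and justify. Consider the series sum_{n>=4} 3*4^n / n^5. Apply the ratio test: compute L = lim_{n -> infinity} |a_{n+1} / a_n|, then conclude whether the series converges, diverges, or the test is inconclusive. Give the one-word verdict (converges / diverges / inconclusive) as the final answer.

Let a_n denote the general term. Form the ratio a_{n+1}/a_n and simplify:
a_{n+1}/a_n = 4*n^5/(n + 1)^5
Take the limit as n -> infinity: L = 4.
Since L = 4 > 1 (or L = infinity), the ratio test implies the series diverges.

diverges


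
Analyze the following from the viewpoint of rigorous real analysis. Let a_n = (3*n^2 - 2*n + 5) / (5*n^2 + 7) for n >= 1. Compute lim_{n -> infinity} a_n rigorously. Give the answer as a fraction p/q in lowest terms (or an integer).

Divide numerator and denominator by n^2, the highest power:
numerator / n^2 = 3 - 2/n + 5/n^2
denominator / n^2 = 5 + 7/n^2
As n -> infinity, all terms of the form c/n^k (k >= 1) tend to 0.
So numerator / n^2 -> 3 and denominator / n^2 -> 5.
Therefore lim a_n = 3/5.

3/5


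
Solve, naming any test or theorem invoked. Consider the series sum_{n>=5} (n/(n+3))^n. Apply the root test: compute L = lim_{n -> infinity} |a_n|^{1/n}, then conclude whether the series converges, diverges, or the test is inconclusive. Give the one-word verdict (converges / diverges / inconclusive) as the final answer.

Let a_n denote the general term. Form |a_n|^(1/n) and simplify:
|a_n|^(1/n) = n/(n + 3)
Take the limit as n -> infinity: L = 1.
Since L = 1, the root test is inconclusive. (In fact a_n = (n/(n+3))^n -> e^(-3) != 0, so the nth-term test shows divergence; but the root test itself gives no conclusion.)

inconclusive


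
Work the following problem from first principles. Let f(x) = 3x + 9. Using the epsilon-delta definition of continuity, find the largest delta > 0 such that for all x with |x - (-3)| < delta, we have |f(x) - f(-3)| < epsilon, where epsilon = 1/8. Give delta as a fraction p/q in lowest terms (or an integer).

We compute f(-3) = 3*(-3) + 9 = 0.
|f(x) - f(-3)| = |3x + 9 - (0)| = |3(x - (-3))| = 3|x - (-3)|.
We need 3|x - (-3)| < 1/8, i.e. |x - (-3)| < 1/8 / 3 = 1/24.
So any delta <= 1/24 works. Conversely, if delta > 1/24, then x = -3 + 1/24 satisfies |x - (-3)| = 1/24 < delta but |f(x) - f(-3)| = 3 * 1/24 = 1/8, which is not < 1/8; so no larger delta works.
Hence the largest such delta is 1/24.

1/24


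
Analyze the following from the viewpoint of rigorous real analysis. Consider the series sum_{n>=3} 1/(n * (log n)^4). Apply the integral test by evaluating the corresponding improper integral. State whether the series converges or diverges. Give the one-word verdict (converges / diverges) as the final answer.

Let f(x) = 1/(x*log(x)^4). Then f is positive, continuous, and decreasing on [3, infinity), so the integral test applies.
Compute the improper integral int_{3}^infinity f(x) dx:
  antiderivative F(x) = -1/(3*log(x)^3).
  F(x) -> 0 as x -> infinity.  int = 0 - F(3) = 1/(3*log(3)^3) < infinity. By the integral test, the series converges.

converges


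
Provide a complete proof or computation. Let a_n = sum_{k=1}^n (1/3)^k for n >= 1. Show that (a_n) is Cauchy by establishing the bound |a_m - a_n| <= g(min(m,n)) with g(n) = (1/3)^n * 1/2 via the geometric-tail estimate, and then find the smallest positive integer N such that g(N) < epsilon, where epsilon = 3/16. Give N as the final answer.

For m > n >= 1: |a_m - a_n| = sum_{k=n+1}^m (1/3)^k < sum_{k=n+1}^infinity (1/3)^k = (1/3)^(n+1) / (1 - 1/3) = (1/3)^n * (1/3) * (3/2) = (1/3)^n * 1/2.
So g(n) = (1/3)^n / 2. Since g(n) -> 0, (a_n) is Cauchy.
Now solve g(N) < 3/16: (1/3)^N / 2 < 3/16 <=> 3^N > 1 / (2 * 3/16) = 8/3.
Check powers of 3: 3^0 = 1 <= 8/3, 3^1 = 3 > 8/3.
So the smallest such N is 1. Check: g(1) = 1/(2 * 3) = 1/6 < 3/16.

1


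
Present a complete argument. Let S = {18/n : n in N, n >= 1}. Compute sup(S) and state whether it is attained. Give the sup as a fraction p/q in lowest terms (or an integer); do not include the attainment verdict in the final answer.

Analysis:
- Values: 18, 9, 6, 9/2, ... strictly decreasing.
- The maximum is 18 (n=1); sup = 18 (attained).
- The set is bounded below by 0; 18/n -> 0 so 0 is the greatest lower bound.
- 0 is not in the set, so inf = 0 is not attained.
Conclusion: sup(S) = 18, attained in S.

18


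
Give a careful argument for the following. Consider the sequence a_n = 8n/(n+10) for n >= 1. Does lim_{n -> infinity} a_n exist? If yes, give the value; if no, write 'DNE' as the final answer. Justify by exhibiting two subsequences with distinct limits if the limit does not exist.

Examine the behaviour of a_n along subsequences.
Even-n subsequence a_{2k} = 8(2k)/(2k+10) -> 8. Odd-n subsequence a_{2k+1} = 8(2k+1)/(2k+11) -> 8. Both tend to 8, which suggests the limit is 8; verify directly.
|a_n - 8| = |8n - 8(n+10)| / (n+10) = 80/(n+10) < 80/n for every n >= 1.
Given epsilon > 0, choose a positive integer N > 80/epsilon. Then for all n >= N, |a_n - 8| < 80/n <= 80/N < epsilon.
So by the definition of the limit, lim a_n exists and equals 8.

8


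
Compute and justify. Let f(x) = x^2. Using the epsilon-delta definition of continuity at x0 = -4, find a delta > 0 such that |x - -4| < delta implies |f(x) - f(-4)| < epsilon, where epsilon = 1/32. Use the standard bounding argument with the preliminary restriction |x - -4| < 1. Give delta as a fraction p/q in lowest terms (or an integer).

Factor: |x^2 - (-4)^2| = |x - -4| * |x + -4|.
Impose |x - -4| < 1 first. Then |x + -4| = |(x - -4) + 2*(-4)| <= |x - -4| + 2*|-4| < 1 + 8 = 9.
So |x^2 - (-4)^2| < delta * 9.
We need delta * 9 <= 1/32, i.e. delta <= 1/32/9 = 1/288.
Since 1/288 < 1, this is tighter than 1; take delta = 1/288.
So delta = 1/288 works.

1/288


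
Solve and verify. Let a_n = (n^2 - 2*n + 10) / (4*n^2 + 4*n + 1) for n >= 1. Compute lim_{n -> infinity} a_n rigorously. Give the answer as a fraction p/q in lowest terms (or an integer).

Divide numerator and denominator by n^2, the highest power:
numerator / n^2 = 1 - 2/n + 10/n^2
denominator / n^2 = 4 + 4/n + n^(-2)
As n -> infinity, all terms of the form c/n^k (k >= 1) tend to 0.
So numerator / n^2 -> 1 and denominator / n^2 -> 4.
Therefore lim a_n = 1/4.

1/4


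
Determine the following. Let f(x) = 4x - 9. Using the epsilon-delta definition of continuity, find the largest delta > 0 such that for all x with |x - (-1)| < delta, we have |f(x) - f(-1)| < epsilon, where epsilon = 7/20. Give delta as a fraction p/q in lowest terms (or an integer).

We compute f(-1) = 4*(-1) - 9 = -13.
|f(x) - f(-1)| = |4x - 9 - (-13)| = |4(x - (-1))| = 4|x - (-1)|.
We need 4|x - (-1)| < 7/20, i.e. |x - (-1)| < 7/20 / 4 = 7/80.
So any delta <= 7/80 works. Conversely, if delta > 7/80, then x = -1 + 7/80 satisfies |x - (-1)| = 7/80 < delta but |f(x) - f(-1)| = 4 * 7/80 = 7/20, which is not < 7/20; so no larger delta works.
Hence the largest such delta is 7/80.

7/80
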